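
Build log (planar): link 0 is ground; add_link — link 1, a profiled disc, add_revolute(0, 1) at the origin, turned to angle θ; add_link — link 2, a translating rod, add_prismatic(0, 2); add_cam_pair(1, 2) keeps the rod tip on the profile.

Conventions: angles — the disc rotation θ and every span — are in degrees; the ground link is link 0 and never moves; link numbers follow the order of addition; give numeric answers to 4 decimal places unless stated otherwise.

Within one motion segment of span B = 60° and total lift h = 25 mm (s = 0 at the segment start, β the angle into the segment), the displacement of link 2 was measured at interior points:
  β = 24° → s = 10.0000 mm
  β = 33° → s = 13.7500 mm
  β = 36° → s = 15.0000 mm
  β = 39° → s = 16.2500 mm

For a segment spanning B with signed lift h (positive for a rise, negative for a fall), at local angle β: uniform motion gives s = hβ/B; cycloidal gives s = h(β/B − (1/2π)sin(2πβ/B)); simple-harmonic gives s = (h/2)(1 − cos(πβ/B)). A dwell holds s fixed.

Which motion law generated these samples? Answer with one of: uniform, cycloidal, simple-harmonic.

candidates at β/B = r: uniform s = h·r (linear in β); cycloidal s = h·(r − sin(2πr)/(2π)); simple-harmonic s = (h/2)(1 − cos(πr))
β=24°: printed 10.0000 | uniform 10.0000, cycloidal 7.6613, simple-harmonic 8.6373
β=33°: printed 13.7500 | uniform 13.7500, cycloidal 14.9795, simple-harmonic 14.4554
β=36°: printed 15.0000 | uniform 15.0000, cycloidal 17.3387, simple-harmonic 16.3627
β=39°: printed 16.2500 | uniform 16.2500, cycloidal 19.4690, simple-harmonic 18.1749
only one law matches every sample → uniform

uniform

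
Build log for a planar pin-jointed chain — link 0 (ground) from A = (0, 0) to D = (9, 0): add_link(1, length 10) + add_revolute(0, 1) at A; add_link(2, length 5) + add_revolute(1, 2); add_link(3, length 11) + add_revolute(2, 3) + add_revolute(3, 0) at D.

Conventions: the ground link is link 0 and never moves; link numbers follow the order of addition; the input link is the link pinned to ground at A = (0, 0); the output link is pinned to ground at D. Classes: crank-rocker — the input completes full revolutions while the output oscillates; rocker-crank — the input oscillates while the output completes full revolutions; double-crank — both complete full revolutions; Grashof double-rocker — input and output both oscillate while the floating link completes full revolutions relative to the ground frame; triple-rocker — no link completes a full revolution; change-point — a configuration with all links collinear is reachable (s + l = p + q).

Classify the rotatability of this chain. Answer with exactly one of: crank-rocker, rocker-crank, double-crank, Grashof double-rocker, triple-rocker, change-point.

lengths: ground=9, input=10, coupler=5, output=11
sorted: s=5 (shortest), l=11 (longest), p+q=19
s + l = 16 vs p + q = 19
s + l < p + q (Grashof) with shortest = coupler link → Grashof double-rocker

Grashof double-rocker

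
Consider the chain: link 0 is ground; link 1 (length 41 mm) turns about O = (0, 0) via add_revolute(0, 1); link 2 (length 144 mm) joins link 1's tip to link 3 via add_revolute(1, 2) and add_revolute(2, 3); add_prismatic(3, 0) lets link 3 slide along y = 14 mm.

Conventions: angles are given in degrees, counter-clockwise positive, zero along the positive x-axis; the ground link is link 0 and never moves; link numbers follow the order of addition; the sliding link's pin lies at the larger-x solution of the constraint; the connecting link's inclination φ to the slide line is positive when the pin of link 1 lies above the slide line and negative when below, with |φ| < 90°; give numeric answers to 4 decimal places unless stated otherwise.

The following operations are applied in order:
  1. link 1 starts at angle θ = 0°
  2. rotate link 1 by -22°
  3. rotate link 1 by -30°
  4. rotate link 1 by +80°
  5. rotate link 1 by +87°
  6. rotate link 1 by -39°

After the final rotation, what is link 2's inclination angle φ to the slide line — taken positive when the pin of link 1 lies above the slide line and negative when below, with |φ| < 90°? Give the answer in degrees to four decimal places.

geometry: r = 41 mm, L = 144 mm, e = 14 mm; θ starts at 0°
rotate link 1 by -22°: θ ← 0° -22° = -22°
rotate link 1 by -30°: θ ← -22° -30° = -52°
rotate link 1 by +80°: θ ← -52° +80° = 28°
rotate link 1 by +87°: θ ← 28° +87° = 115°
rotate link 1 by -39°: θ ← 115° -39° = 76°
h = r sin θ − e = 39.782125 − 14 = 25.782125
sin φ = h / L = 25.782125 / 144 = 0.17904253
φ = arcsin(0.17904253) = 10.313995°

10.3140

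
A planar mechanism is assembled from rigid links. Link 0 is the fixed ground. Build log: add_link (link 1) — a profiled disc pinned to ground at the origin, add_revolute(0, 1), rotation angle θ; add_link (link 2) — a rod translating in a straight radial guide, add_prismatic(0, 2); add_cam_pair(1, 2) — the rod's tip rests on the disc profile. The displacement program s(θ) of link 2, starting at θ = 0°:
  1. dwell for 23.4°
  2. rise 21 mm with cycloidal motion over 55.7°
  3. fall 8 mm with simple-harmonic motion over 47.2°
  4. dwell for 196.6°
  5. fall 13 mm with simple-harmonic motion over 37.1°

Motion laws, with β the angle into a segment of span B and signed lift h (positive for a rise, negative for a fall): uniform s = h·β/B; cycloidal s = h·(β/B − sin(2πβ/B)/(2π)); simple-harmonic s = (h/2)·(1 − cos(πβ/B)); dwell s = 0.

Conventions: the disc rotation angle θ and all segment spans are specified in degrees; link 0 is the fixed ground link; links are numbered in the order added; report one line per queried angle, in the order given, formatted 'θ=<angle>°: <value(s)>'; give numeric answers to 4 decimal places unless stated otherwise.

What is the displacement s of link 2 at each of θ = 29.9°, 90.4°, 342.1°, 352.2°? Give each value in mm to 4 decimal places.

seg 1 [0°–23.4°] dwell: s stays 0.0000
seg 2 [23.4°–79.1°] cycloidal, h=21: θ=29.9° here. β=6.5, B=55.7. 21·(0.1167 − sin(2π·0.1167)/(2π)) = 0.2138 → s = 0.2138
seg 2 [23.4°–79.1°] cycloidal, h=21: full span → s += 21 → s = 21.0000
seg 3 [79.1°–126.3°] simple-harmonic, h=-8: θ=90.4° here. β=11.3, B=47.2. -8/2·(1 − cos(π·0.2394)) = -1.0790 → s = 19.9210
seg 3 [79.1°–126.3°] simple-harmonic, h=-8: full span → s += -8 → s = 13.0000
seg 4 [126.3°–322.9°] dwell: s stays 13.0000
seg 5 [322.9°–360°] simple-harmonic, h=-13: θ=342.1° here. β=19.2, B=37.1. -13/2·(1 − cos(π·0.5175)) = -6.8576 → s = 6.1424
seg 5 [322.9°–360°] simple-harmonic, h=-13: θ=352.2° here. β=29.3, B=37.1. -13/2·(1 − cos(π·0.7898)) = -11.6330 → s = 1.3670

θ=29.9°: 0.2138
θ=90.4°: 19.9210
θ=342.1°: 6.1424
θ=352.2°: 1.3670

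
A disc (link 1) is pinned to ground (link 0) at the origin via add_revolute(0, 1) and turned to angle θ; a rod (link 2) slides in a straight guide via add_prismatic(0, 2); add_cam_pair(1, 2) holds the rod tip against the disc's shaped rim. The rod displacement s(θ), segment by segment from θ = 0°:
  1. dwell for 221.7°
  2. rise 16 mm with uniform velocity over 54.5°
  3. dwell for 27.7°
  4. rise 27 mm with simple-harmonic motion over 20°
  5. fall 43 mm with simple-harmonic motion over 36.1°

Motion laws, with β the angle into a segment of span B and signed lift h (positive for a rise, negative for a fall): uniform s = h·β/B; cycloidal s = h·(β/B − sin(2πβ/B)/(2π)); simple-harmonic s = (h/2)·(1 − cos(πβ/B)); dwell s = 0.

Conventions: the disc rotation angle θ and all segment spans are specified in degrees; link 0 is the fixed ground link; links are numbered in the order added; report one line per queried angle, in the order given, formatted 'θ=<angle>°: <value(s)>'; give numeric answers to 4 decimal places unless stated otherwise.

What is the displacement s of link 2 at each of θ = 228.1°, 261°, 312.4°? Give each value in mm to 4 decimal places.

segment 1 (0° to 221.7°, dwell): s unchanged at 0.0000
θ = 228.1° falls in segment 2 (221.7° to 276.2°, uniform, h = 16): β = 228.1 − 221.7 = 6.4°, B = 54.5°; Δs = 16·6.4/54.5 = 1.8789; s = 0.0000 + 1.8789 = 1.8789
θ = 261° falls in segment 2 (221.7° to 276.2°, uniform, h = 16): β = 261 − 221.7 = 39.3°, B = 54.5°; Δs = 16·39.3/54.5 = 11.5376; s = 0.0000 + 11.5376 = 11.5376
segment 2 (221.7° to 276.2°, uniform, h = 16) is passed completely: s = 0.0000 + (16) = 16.0000
segment 3 (276.2° to 303.9°, dwell): s unchanged at 16.0000
θ = 312.4° falls in segment 4 (303.9° to 323.9°, simple-harmonic, h = 27): β = 312.4 − 303.9 = 8.5°, B = 20°; Δs = 27/2·(1 − cos(π·0.4250)) = 10.3485; s = 16.0000 + 10.3485 = 26.3485

θ=228.1°: 1.8789
θ=261°: 11.5376
θ=312.4°: 26.3485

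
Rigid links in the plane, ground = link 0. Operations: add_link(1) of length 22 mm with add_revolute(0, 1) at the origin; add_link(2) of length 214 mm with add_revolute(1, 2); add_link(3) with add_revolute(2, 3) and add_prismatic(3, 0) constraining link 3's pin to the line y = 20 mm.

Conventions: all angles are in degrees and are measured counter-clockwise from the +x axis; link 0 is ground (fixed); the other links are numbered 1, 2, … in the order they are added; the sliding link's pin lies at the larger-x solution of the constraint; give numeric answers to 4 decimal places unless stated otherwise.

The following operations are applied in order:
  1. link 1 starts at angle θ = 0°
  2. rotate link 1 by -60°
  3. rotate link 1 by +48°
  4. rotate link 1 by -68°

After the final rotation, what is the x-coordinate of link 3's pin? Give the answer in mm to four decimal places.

geometry: r = 22 mm, L = 214 mm, e = 20 mm; θ starts at 0°
rotate link 1 by -60°: θ ← 0° -60° = -60°
rotate link 1 by +48°: θ ← -60° +48° = -12°
rotate link 1 by -68°: θ ← -12° -68° = -80°
crank pin P = (r cos θ, r sin θ) = (3.820260, -21.665771)
h = r sin θ − e = -21.665771 − 20 = -41.665771
x = r cos θ + √(L² − h²) = 3.820260 + 209.904654 = 213.724913

213.7249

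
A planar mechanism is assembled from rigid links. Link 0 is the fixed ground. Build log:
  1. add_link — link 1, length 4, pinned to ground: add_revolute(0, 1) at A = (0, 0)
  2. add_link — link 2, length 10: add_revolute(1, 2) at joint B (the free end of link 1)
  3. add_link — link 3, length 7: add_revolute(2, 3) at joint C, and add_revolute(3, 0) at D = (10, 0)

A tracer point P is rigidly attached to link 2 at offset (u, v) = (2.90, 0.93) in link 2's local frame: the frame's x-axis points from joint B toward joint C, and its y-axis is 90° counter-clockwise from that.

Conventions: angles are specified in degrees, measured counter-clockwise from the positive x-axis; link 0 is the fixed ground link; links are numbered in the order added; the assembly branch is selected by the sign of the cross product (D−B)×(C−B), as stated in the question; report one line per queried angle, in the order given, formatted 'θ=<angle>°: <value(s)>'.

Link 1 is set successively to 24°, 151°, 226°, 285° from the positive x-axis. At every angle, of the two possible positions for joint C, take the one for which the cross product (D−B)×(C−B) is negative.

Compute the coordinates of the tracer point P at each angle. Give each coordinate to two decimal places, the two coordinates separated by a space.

A=(0,0), D=(10.00,0)
θ=24°: B = A + 4.00·(cos24°, sin24°) = (3.6542, 1.6269)
θ=24°: |BD| = 6.5511
θ=24°: circle(B,10.00) ∩ circle(D,7.00): a=7.1680, h=6.9728
θ=24°:   candidates: C₊=(12.3293,6.6011) cross=45.679; C₋=(8.8660,-6.9075) cross=-45.679
θ=24°:   branch - wants cross < 0 → take C=(8.8660,-6.9075) (cross=-45.679)
θ=24°: ex = (C−B)/|BC| = (0.5212,-0.8534); ey = (0.8534,0.5212)
θ=24°: P = B + 2.90·ex + 0.93·ey = (5.9593,-0.3634)
θ=151°: B = A + 4.00·(cos151°, sin151°) = (-3.4985, 1.9392)
θ=151°: |BD| = 13.6371
θ=151°: circle(B,10.00) ∩ circle(D,7.00): a=8.6884, h=4.9509
θ=151°:   candidates: C₊=(5.8057,5.6043) cross=67.515; C₋=(4.3976,-4.1968) cross=-67.515
θ=151°:   branch - wants cross < 0 → take C=(4.3976,-4.1968) (cross=-67.515)
θ=151°: ex = (C−B)/|BC| = (0.7896,-0.6136); ey = (0.6136,0.7896)
θ=151°: P = B + 2.90·ex + 0.93·ey = (-0.6380,0.8941)
θ=226°: B = A + 4.00·(cos226°, sin226°) = (-2.7786, -2.8774)
θ=226°: |BD| = 13.0986
θ=226°: circle(B,10.00) ∩ circle(D,7.00): a=8.4961, h=5.2742
θ=226°:   candidates: C₊=(4.3513,4.1343) cross=69.084; C₋=(6.6685,-6.1564) cross=-69.084
θ=226°:   branch - wants cross < 0 → take C=(6.6685,-6.1564) (cross=-69.084)
θ=226°: ex = (C−B)/|BC| = (0.9447,-0.3279); ey = (0.3279,0.9447)
θ=226°: P = B + 2.90·ex + 0.93·ey = (0.2660,-2.9497)
θ=285°: B = A + 4.00·(cos285°, sin285°) = (1.0353, -3.8637)
θ=285°: |BD| = 9.7619
θ=285°: circle(B,10.00) ∩ circle(D,7.00): a=7.4931, h=6.6221
θ=285°:   candidates: C₊=(5.2955,5.1834) cross=64.645; C₋=(10.5375,-6.9793) cross=-64.645
θ=285°:   branch - wants cross < 0 → take C=(10.5375,-6.9793) (cross=-64.645)
θ=285°: ex = (C−B)/|BC| = (0.9502,-0.3116); ey = (0.3116,0.9502)
θ=285°: P = B + 2.90·ex + 0.93·ey = (4.0807,-3.8835)

θ=24°: 5.96 -0.36
θ=151°: -0.64 0.89
θ=226°: 0.27 -2.95
θ=285°: 4.08 -3.88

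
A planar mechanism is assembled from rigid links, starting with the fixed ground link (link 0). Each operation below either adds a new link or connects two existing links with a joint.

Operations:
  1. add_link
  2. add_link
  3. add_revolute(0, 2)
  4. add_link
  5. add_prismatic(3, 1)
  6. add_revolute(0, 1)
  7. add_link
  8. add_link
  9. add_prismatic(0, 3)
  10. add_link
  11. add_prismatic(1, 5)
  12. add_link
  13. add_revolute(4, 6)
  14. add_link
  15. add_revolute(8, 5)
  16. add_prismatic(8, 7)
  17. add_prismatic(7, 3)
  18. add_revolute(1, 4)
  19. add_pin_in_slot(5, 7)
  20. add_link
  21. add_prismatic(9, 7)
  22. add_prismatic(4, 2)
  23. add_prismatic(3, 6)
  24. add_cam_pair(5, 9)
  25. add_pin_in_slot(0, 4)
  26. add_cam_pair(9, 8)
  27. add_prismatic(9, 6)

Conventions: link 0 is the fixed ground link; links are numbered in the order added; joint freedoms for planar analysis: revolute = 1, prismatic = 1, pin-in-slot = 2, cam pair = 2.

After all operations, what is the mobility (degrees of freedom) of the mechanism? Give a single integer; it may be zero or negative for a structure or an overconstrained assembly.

(L,J1,J2)=(1,0,0); link0 fixed
link1: (2,0,0)
link2: (3,0,0)
R 0-2 [J1]: (3,1,0)
link3: (4,1,0)
P 3-1 [J1]: (4,2,0)
R 0-1 [J1]: (4,3,0)
link4: (5,3,0)
link5: (6,3,0)
P 0-3 [J1]: (6,4,0)
link6: (7,4,0)
P 1-5 [J1]: (7,5,0)
link7: (8,5,0)
R 4-6 [J1]: (8,6,0)
link8: (9,6,0)
R 8-5 [J1]: (9,7,0)
P 8-7 [J1]: (9,8,0)
P 7-3 [J1]: (9,9,0)
R 1-4 [J1]: (9,10,0)
PS 5-7 [J2]: (9,10,1)
link9: (10,10,1)
P 9-7 [J1]: (10,11,1)
P 4-2 [J1]: (10,12,1)
P 3-6 [J1]: (10,13,1)
C 5-9 [J2]: (10,13,2)
PS 0-4 [J2]: (10,13,3)
C 9-8 [J2]: (10,13,4)
P 9-6 [J1]: (10,14,4)
Grübler: 3·9 − 2·14 − 4 = -5

M = -5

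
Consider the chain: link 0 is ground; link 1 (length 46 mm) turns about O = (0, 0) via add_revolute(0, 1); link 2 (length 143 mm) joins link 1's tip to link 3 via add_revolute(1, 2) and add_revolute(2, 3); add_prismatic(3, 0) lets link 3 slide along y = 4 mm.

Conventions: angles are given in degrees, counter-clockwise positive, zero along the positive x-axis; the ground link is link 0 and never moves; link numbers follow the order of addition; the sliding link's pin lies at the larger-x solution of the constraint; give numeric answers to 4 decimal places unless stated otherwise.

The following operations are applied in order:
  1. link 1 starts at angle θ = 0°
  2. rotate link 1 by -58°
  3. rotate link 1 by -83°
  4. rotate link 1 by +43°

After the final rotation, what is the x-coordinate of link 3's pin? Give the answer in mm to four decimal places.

geometry: r = 46 mm, L = 143 mm, e = 4 mm; θ starts at 0°
rotate link 1 by -58°: θ ← 0° -58° = -58°
rotate link 1 by -83°: θ ← -58° -83° = -141°
rotate link 1 by +43°: θ ← -141° +43° = -98°
crank pin P = (r cos θ, r sin θ) = (-6.401963, -45.552331)
h = r sin θ − e = -45.552331 − 4 = -49.552331
x = r cos θ + √(L² − h²) = -6.401963 + 134.140100 = 127.738138

127.7381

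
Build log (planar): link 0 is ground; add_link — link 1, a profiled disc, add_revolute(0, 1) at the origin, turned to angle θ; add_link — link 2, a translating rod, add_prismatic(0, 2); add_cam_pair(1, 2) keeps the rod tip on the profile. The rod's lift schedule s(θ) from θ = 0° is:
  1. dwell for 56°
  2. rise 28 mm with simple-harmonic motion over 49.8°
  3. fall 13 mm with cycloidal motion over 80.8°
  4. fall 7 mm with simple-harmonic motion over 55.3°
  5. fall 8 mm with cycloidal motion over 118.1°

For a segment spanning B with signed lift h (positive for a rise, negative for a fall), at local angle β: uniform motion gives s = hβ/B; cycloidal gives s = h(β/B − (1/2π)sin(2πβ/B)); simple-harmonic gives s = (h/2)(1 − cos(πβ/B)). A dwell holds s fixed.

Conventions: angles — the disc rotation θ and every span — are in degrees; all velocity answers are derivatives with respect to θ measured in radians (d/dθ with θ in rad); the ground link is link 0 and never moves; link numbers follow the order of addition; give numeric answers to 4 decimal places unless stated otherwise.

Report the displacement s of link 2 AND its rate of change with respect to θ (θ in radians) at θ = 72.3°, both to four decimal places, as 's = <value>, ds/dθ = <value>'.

seg 1 [0°–56°] dwell: s stays 0.0000
seg 2 [56°–105.8°] simple-harmonic, h=28: θ=72.3° here. β=16.3, B=49.8. 28/2·(1 − cos(π·0.3273)) = 6.7718 → s = 6.7718
velocity in seg [56°–105.8°] (simple-harmonic), θ in radians: β = 16.3° = 0.2845 rad, B = 49.8° = 0.8692 rad; ds/dθ = (πh/(2B)) sin(πβ/B) = (π·28/(2·0.8692)) sin(π·0.3273) = 43.336321 mm/rad

s = 6.7718, ds/dθ = 43.3363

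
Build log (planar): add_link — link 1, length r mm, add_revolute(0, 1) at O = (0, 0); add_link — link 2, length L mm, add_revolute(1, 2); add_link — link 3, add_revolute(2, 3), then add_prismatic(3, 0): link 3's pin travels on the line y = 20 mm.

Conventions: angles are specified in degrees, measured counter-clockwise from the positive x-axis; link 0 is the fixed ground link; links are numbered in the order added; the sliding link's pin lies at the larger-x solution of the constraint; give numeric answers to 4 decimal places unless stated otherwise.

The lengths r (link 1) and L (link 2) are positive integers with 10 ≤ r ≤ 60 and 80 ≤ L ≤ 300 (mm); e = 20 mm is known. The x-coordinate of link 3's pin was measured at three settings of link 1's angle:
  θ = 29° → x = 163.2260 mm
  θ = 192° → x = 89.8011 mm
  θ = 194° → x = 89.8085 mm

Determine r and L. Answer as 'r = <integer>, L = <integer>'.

constraint per measurement: (x − r cos θ)² + (r sin θ − e)² = L²
subtracting the θ₁ and θ₂ equations cancels the r² and L² terms:
r = (x₁² − x₂²) / (2[(x₁cos θ₁ + e sin θ₁) − (x₂cos θ₂ + e sin θ₂)]) = 38.0000 → r = 38
L² = (x₁ − r cos θ₁)² + (r sin θ₁ − e)² = 16900.0051 → L = 130.0000 → L = 130
check at θ₃=194°: x = 89.8085 (printed 89.8085) ✓

r = 38, L = 130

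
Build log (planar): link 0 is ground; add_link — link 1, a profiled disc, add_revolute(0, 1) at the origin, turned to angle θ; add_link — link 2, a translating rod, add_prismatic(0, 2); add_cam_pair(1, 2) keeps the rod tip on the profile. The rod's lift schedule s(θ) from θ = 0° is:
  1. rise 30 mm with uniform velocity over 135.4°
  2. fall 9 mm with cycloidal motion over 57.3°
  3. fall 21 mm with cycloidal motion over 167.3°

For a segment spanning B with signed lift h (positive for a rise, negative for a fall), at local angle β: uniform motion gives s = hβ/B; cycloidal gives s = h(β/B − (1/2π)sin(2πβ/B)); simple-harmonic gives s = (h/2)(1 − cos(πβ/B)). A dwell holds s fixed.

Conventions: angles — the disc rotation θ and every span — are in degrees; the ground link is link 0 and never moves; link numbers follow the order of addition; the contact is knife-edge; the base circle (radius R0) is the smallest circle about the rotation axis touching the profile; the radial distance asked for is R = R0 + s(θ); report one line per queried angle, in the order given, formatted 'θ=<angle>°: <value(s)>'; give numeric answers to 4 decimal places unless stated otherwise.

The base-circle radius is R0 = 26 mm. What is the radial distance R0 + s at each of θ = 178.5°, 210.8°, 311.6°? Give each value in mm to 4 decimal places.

seg 1 [0°–135.4°] uniform, h=30: full span → s += 30 → s = 30.0000
seg 2 [135.4°–192.7°] cycloidal, h=-9: θ=178.5° here. β=43.1, B=57.3. -9·(0.7522 − sin(2π·0.7522)/(2π)) = -8.2019 → s = 21.7981
seg 2 [135.4°–192.7°] cycloidal, h=-9: full span → s += -9 → s = 21.0000
seg 3 [192.7°–360°] cycloidal, h=-21: θ=210.8° here. β=18.1, B=167.3. -21·(0.1082 − sin(2π·0.1082)/(2π)) = -0.1710 → s = 20.8290
seg 3 [192.7°–360°] cycloidal, h=-21: θ=311.6° here. β=118.9, B=167.3. -21·(0.7107 − sin(2π·0.7107)/(2π)) = -18.1656 → s = 2.8344
θ=178.5°: R = R0 + s = 26 + 21.7981 = 47.7981
θ=210.8°: R = R0 + s = 26 + 20.8290 = 46.8290
θ=311.6°: R = R0 + s = 26 + 2.8344 = 28.8344

θ=178.5°: 47.7981
θ=210.8°: 46.8290
θ=311.6°: 28.8344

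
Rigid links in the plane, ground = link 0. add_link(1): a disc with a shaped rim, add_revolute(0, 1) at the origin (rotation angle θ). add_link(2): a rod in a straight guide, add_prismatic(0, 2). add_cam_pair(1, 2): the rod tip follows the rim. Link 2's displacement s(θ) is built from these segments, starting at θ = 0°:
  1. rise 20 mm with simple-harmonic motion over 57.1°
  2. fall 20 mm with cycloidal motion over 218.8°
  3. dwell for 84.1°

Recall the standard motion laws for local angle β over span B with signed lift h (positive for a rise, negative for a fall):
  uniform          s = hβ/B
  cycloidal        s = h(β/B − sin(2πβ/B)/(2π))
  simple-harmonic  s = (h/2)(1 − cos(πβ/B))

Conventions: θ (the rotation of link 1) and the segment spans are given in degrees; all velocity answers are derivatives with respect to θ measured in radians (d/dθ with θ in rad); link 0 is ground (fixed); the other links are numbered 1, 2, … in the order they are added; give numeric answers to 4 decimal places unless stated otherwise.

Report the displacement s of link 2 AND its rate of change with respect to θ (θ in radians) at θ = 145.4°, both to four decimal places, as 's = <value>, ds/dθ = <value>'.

segment 1 (0° to 57.1°, simple-harmonic, h = 20) is passed completely: s = 0.0000 + (20) = 20.0000
θ = 145.4° falls in segment 2 (57.1° to 275.9°, cycloidal, h = -20): β = 145.4 − 57.1 = 88.3°, B = 218.8°; Δs = -20·(0.4036 − sin(2π·0.4036)/(2π)) = -6.2585; s = 20.0000 − 6.2585 = 13.7415
velocity in seg [57.1°–275.9°] (cycloidal), θ in radians: β = 88.3° = 1.5411 rad, B = 218.8° = 3.8188 rad; ds/dθ = (h/B)(1 − cos(2πβ/B)) = ((-20)/3.8188)(1 − cos(2π·0.4036)) = -9.542202 mm/rad

s = 13.7415, ds/dθ = -9.5422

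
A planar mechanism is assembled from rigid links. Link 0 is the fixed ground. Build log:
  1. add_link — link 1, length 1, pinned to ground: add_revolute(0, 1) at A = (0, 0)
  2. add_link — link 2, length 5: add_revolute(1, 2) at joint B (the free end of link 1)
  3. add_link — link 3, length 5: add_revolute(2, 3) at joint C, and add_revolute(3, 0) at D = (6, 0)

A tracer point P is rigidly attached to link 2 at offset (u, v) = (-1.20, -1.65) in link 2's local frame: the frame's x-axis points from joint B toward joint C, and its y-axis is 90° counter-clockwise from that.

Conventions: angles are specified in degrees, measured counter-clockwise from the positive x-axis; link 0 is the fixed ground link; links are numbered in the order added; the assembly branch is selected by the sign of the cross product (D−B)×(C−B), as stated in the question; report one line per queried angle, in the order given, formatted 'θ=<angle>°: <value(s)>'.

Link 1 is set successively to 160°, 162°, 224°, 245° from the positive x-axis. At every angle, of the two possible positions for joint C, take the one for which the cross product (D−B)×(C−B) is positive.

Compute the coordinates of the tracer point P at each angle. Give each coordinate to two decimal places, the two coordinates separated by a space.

A=(0,0), D=(6.00,0)
θ=160°: B = A + 1.00·(cos160°, sin160°) = (-0.9397, 0.3420)
θ=160°: |BD| = 6.9481
θ=160°: circle(B,5.00) ∩ circle(D,5.00): a=3.4741, h=3.5960
θ=160°:   candidates: C₊=(2.7072,3.7626) cross=24.985; C₋=(2.3531,-3.4206) cross=-24.985
θ=160°:   branch + wants cross > 0 → take C=(2.7072,3.7626) (cross=24.985)
θ=160°: ex = (C−B)/|BC| = (0.7294,0.6841); ey = (-0.6841,0.7294)
θ=160°: P = B + -1.20·ex + -1.65·ey = (-0.6861,-1.6824)
θ=162°: B = A + 1.00·(cos162°, sin162°) = (-0.9511, 0.3090)
θ=162°: |BD| = 6.9579
θ=162°: circle(B,5.00) ∩ circle(D,5.00): a=3.4790, h=3.5912
θ=162°:   candidates: C₊=(2.6840,3.7422) cross=24.987; C₋=(2.3650,-3.4332) cross=-24.987
θ=162°:   branch + wants cross > 0 → take C=(2.6840,3.7422) (cross=24.987)
θ=162°: ex = (C−B)/|BC| = (0.7270,0.6866); ey = (-0.6866,0.7270)
θ=162°: P = B + -1.20·ex + -1.65·ey = (-0.6905,-1.7145)
θ=224°: B = A + 1.00·(cos224°, sin224°) = (-0.7193, -0.6947)
θ=224°: |BD| = 6.7552
θ=224°: circle(B,5.00) ∩ circle(D,5.00): a=3.3776, h=3.6867
θ=224°:   candidates: C₊=(2.2612,3.3199) cross=24.904; C₋=(3.0195,-4.0145) cross=-24.904
θ=224°:   branch + wants cross > 0 → take C=(2.2612,3.3199) (cross=24.904)
θ=224°: ex = (C−B)/|BC| = (0.5961,0.8029); ey = (-0.8029,0.5961)
θ=224°: P = B + -1.20·ex + -1.65·ey = (-0.1099,-2.6417)
θ=245°: B = A + 1.00·(cos245°, sin245°) = (-0.4226, -0.9063)
θ=245°: |BD| = 6.4862
θ=245°: circle(B,5.00) ∩ circle(D,5.00): a=3.2431, h=3.8055
θ=245°:   candidates: C₊=(2.2570,3.3151) cross=24.684; C₋=(3.3204,-4.2214) cross=-24.684
θ=245°:   branch + wants cross > 0 → take C=(2.2570,3.3151) (cross=24.684)
θ=245°: ex = (C−B)/|BC| = (0.5359,0.8443); ey = (-0.8443,0.5359)
θ=245°: P = B + -1.20·ex + -1.65·ey = (0.3273,-2.8037)

θ=160°: -0.69 -1.68
θ=162°: -0.69 -1.71
θ=224°: -0.11 -2.64
θ=245°: 0.33 -2.80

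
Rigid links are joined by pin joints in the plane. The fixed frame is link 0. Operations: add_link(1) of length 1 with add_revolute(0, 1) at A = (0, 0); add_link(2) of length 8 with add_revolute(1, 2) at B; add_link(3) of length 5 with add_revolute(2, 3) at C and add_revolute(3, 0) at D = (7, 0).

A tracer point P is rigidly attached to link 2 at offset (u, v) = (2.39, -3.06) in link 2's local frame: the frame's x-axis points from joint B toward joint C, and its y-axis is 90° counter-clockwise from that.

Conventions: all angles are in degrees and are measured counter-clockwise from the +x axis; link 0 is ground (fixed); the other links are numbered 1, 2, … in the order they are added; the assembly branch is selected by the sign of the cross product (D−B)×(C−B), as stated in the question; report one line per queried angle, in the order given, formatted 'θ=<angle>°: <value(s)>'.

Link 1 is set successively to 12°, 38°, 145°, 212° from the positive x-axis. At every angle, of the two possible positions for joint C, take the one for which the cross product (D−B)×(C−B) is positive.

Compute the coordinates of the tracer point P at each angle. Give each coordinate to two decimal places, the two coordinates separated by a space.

A=(0,0), D=(7.00,0)
θ=12°: B = A + 1.00·(cos12°, sin12°) = (0.9781, 0.2079)
θ=12°: |BD| = 6.0254
θ=12°: circle(B,8.00) ∩ circle(D,5.00): a=6.2490, h=4.9950
θ=12°:   candidates: C₊=(7.3958,4.9843) cross=30.097; C₋=(7.0511,-4.9997) cross=-30.097
θ=12°:   branch + wants cross > 0 → take C=(7.3958,4.9843) (cross=30.097)
θ=12°: ex = (C−B)/|BC| = (0.8022,0.5970); ey = (-0.5970,0.8022)
θ=12°: P = B + 2.39·ex + -3.06·ey = (4.7224,-0.8199)
θ=38°: B = A + 1.00·(cos38°, sin38°) = (0.7880, 0.6157)
θ=38°: |BD| = 6.2424
θ=38°: circle(B,8.00) ∩ circle(D,5.00): a=6.2450, h=5.0000
θ=38°:   candidates: C₊=(7.4957,4.9754) cross=31.212; C₋=(6.5094,-4.9759) cross=-31.212
θ=38°:   branch + wants cross > 0 → take C=(7.4957,4.9754) (cross=31.212)
θ=38°: ex = (C−B)/|BC| = (0.8385,0.5450); ey = (-0.5450,0.8385)
θ=38°: P = B + 2.39·ex + -3.06·ey = (4.4595,-0.6476)
θ=145°: B = A + 1.00·(cos145°, sin145°) = (-0.8192, 0.5736)
θ=145°: |BD| = 7.8402
θ=145°: circle(B,8.00) ∩ circle(D,5.00): a=6.4073, h=4.7903
θ=145°:   candidates: C₊=(5.9214,4.8823) cross=37.557; C₋=(5.2205,-4.6726) cross=-37.557
θ=145°:   branch + wants cross > 0 → take C=(5.9214,4.8823) (cross=37.557)
θ=145°: ex = (C−B)/|BC| = (0.8426,0.5386); ey = (-0.5386,0.8426)
θ=145°: P = B + 2.39·ex + -3.06·ey = (2.8427,-0.7175)
θ=212°: B = A + 1.00·(cos212°, sin212°) = (-0.8480, -0.5299)
θ=212°: |BD| = 7.8659
θ=212°: circle(B,8.00) ∩ circle(D,5.00): a=6.4120, h=4.7839
θ=212°:   candidates: C₊=(5.2271,4.6751) cross=37.630; C₋=(5.8717,-4.8710) cross=-37.630
θ=212°:   branch + wants cross > 0 → take C=(5.2271,4.6751) (cross=37.630)
θ=212°: ex = (C−B)/|BC| = (0.7594,0.6506); ey = (-0.6506,0.7594)
θ=212°: P = B + 2.39·ex + -3.06·ey = (2.9578,-1.2987)

θ=12°: 4.72 -0.82
θ=38°: 4.46 -0.65
θ=145°: 2.84 -0.72
θ=212°: 2.96 -1.30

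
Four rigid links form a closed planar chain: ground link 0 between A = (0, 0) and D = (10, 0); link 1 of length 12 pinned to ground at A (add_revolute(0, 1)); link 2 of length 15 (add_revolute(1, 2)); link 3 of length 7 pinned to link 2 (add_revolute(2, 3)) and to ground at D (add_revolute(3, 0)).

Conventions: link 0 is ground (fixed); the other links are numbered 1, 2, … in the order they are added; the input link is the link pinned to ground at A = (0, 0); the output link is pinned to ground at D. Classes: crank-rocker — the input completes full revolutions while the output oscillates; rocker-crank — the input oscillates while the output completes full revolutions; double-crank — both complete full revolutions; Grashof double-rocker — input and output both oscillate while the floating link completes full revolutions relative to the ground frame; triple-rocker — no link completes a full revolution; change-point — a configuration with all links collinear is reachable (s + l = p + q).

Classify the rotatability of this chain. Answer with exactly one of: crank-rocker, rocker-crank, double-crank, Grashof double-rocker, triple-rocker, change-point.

lengths: ground=10, input=12, coupler=15, output=7
sorted: s=7 (shortest), l=15 (longest), p+q=22
s + l = 22 vs p + q = 22
s + l = p + q → change-point (collinear configuration reachable)

change-point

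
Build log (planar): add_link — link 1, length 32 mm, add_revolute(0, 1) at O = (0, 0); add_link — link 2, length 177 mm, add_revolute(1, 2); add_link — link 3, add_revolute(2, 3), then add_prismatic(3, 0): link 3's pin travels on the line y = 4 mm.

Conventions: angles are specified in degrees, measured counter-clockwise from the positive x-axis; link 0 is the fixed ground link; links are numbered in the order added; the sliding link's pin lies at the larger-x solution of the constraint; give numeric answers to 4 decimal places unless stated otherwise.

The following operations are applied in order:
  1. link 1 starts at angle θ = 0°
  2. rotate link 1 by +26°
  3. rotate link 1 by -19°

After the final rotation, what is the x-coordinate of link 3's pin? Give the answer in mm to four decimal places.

geometry: r = 32 mm, L = 177 mm, e = 4 mm; θ starts at 0°
rotate link 1 by +26°: θ ← 0° +26° = 26°
rotate link 1 by -19°: θ ← 26° -19° = 7°
crank pin P = (r cos θ, r sin θ) = (31.761477, 3.899819)
h = r sin θ − e = 3.899819 − 4 = -0.100181
x = r cos θ + √(L² − h²) = 31.761477 + 176.999972 = 208.761449

208.7614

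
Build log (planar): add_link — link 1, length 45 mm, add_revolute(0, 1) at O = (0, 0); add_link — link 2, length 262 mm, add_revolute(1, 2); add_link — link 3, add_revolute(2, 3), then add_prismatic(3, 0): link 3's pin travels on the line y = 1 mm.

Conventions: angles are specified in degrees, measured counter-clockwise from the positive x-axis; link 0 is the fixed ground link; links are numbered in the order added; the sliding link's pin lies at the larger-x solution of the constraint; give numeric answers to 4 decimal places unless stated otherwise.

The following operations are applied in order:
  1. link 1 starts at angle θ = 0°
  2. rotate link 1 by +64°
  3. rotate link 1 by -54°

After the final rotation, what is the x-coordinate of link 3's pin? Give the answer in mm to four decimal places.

geometry: r = 45 mm, L = 262 mm, e = 1 mm; θ starts at 0°
rotate link 1 by +64°: θ ← 0° +64° = 64°
rotate link 1 by -54°: θ ← 64° -54° = 10°
crank pin P = (r cos θ, r sin θ) = (44.316349, 7.814168)
h = r sin θ − e = 7.814168 − 1 = 6.814168
x = r cos θ + √(L² − h²) = 44.316349 + 261.911373 = 306.227722

306.2277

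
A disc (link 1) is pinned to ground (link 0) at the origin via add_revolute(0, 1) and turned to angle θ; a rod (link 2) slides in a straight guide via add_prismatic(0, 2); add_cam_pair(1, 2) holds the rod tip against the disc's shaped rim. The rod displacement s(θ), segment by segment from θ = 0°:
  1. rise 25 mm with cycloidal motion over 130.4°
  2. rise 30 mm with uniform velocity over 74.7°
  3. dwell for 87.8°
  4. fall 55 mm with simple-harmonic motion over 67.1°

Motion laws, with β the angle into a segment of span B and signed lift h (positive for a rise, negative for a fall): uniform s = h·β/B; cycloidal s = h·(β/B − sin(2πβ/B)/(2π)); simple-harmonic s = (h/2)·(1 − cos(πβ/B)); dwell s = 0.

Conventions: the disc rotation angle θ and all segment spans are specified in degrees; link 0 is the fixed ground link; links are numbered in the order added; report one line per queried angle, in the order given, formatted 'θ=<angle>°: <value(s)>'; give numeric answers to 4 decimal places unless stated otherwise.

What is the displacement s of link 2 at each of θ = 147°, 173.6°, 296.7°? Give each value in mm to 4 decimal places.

segment 1 (0° to 130.4°, cycloidal, h = 25) is passed completely: s = 0.0000 + (25) = 25.0000
θ = 147° falls in segment 2 (130.4° to 205.1°, uniform, h = 30): β = 147 − 130.4 = 16.6°, B = 74.7°; Δs = 30·16.6/74.7 = 6.6667; s = 25.0000 + 6.6667 = 31.6667
θ = 173.6° falls in segment 2 (130.4° to 205.1°, uniform, h = 30): β = 173.6 − 130.4 = 43.2°, B = 74.7°; Δs = 30·43.2/74.7 = 17.3494; s = 25.0000 + 17.3494 = 42.3494
segment 2 (130.4° to 205.1°, uniform, h = 30) is passed completely: s = 25.0000 + (30) = 55.0000
segment 3 (205.1° to 292.9°, dwell): s unchanged at 55.0000
θ = 296.7° falls in segment 4 (292.9° to 360°, simple-harmonic, h = -55): β = 296.7 − 292.9 = 3.8°, B = 67.1°; Δs = -55/2·(1 − cos(π·0.0566)) = -0.4341; s = 55.0000 − 0.4341 = 54.5659

θ=147°: 31.6667
θ=173.6°: 42.3494
θ=296.7°: 54.5659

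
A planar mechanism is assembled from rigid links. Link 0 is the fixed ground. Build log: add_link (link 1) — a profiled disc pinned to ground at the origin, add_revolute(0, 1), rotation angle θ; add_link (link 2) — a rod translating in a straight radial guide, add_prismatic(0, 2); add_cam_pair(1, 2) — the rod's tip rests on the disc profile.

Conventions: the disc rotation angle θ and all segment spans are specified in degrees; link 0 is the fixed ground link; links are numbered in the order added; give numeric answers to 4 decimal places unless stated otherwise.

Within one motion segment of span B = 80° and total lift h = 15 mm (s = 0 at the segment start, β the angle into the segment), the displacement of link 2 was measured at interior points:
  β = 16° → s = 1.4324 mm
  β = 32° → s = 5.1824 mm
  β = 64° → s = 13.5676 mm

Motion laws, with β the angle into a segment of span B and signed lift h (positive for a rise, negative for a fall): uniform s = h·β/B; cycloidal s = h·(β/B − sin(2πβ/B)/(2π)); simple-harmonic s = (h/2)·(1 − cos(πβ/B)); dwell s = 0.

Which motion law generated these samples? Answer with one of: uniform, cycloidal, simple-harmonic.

candidates at β/B = r: uniform s = h·r (linear in β); cycloidal s = h·(r − sin(2πr)/(2π)); simple-harmonic s = (h/2)(1 − cos(πr))
β=16°: printed 1.4324 | uniform 3.0000, cycloidal 0.7295, simple-harmonic 1.4324
β=32°: printed 5.1824 | uniform 6.0000, cycloidal 4.5968, simple-harmonic 5.1824
β=64°: printed 13.5676 | uniform 12.0000, cycloidal 14.2705, simple-harmonic 13.5676
only one law matches every sample → simple-harmonic

simple-harmonic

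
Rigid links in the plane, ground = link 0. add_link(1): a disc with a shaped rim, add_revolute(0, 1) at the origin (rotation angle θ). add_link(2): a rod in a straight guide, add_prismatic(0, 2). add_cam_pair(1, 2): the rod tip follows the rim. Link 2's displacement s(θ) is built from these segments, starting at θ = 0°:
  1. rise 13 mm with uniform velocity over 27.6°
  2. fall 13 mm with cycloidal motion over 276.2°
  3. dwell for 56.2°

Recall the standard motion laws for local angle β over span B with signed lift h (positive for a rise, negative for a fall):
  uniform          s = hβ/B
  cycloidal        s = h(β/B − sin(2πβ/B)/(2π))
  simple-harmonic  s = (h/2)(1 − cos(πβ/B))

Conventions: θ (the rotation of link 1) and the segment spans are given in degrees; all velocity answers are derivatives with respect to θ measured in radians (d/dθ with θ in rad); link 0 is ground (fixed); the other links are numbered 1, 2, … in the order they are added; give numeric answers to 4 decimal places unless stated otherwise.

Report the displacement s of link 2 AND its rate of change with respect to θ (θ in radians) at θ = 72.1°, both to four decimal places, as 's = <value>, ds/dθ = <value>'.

segment 1 (0° to 27.6°, uniform, h = 13) is passed completely: s = 0.0000 + (13) = 13.0000
θ = 72.1° falls in segment 2 (27.6° to 303.8°, cycloidal, h = -13): β = 72.1 − 27.6 = 44.5°, B = 276.2°; Δs = -13·(0.1611 − sin(2π·0.1611)/(2π)) = -0.3398; s = 13.0000 − 0.3398 = 12.6602
velocity in seg [27.6°–303.8°] (cycloidal), θ in radians: β = 44.5° = 0.7767 rad, B = 276.2° = 4.8206 rad; ds/dθ = (h/B)(1 − cos(2πβ/B)) = ((-13)/4.8206)(1 − cos(2π·0.1611)) = -1.267753 mm/rad

s = 12.6602, ds/dθ = -1.2678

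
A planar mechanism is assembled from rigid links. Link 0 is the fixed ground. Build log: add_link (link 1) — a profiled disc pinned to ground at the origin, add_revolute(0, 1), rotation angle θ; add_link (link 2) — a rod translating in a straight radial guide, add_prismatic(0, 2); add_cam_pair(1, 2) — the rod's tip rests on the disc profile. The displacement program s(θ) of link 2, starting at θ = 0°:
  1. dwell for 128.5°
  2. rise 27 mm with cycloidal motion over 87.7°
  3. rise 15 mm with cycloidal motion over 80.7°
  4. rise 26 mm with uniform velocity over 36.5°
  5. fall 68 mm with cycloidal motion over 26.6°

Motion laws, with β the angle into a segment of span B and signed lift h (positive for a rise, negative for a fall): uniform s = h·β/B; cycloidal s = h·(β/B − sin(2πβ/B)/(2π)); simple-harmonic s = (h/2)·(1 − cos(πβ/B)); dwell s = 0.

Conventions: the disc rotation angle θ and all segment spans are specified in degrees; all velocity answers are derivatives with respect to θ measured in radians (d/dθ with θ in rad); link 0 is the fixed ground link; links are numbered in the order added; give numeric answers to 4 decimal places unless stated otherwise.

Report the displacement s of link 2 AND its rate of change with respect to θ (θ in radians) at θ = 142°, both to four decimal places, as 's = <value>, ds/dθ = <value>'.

seg 1 [0°–128.5°] dwell: s stays 0.0000
seg 2 [128.5°–216.2°] cycloidal, h=27: θ=142° here. β=13.5, B=87.7. 27·(0.1539 − sin(2π·0.1539)/(2π)) = 0.6184 → s = 0.6184
velocity in seg [128.5°–216.2°] (cycloidal), θ in radians: β = 13.5° = 0.2356 rad, B = 87.7° = 1.5307 rad; ds/dθ = (h/B)(1 − cos(2πβ/B)) = (27/1.5307)(1 − cos(2π·0.1539)) = 7.627133 mm/rad

s = 0.6184, ds/dθ = 7.6271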